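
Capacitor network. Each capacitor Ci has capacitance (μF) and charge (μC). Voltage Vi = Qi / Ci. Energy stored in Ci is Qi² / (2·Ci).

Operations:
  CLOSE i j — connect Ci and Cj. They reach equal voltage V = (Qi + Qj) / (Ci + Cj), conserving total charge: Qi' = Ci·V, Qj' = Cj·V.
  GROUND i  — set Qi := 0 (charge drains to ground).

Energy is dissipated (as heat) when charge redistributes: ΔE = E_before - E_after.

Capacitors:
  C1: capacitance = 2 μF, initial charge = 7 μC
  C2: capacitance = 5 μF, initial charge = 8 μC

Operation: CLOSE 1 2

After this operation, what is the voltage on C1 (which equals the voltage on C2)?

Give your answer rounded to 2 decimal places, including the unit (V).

Answer: 2.14 V

Derivation:
Initial: C1(2μF, Q=7μC, V=3.50V), C2(5μF, Q=8μC, V=1.60V)
Op 1: CLOSE 1-2: Q_total=15.00, C_total=7.00, V=2.14; Q1=4.29, Q2=10.71; dissipated=2.579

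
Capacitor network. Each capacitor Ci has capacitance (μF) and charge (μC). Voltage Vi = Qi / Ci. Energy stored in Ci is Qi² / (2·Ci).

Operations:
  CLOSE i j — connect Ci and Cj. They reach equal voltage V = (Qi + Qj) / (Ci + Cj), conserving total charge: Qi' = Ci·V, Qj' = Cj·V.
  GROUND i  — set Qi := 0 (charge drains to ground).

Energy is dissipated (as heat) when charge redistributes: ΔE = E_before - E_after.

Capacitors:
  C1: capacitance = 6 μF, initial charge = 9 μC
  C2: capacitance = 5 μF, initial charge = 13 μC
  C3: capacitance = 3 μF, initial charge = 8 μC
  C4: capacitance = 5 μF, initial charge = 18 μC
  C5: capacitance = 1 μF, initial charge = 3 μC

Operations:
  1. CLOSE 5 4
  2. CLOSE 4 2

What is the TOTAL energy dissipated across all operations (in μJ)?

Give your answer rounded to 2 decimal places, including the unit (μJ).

Initial: C1(6μF, Q=9μC, V=1.50V), C2(5μF, Q=13μC, V=2.60V), C3(3μF, Q=8μC, V=2.67V), C4(5μF, Q=18μC, V=3.60V), C5(1μF, Q=3μC, V=3.00V)
Op 1: CLOSE 5-4: Q_total=21.00, C_total=6.00, V=3.50; Q5=3.50, Q4=17.50; dissipated=0.150
Op 2: CLOSE 4-2: Q_total=30.50, C_total=10.00, V=3.05; Q4=15.25, Q2=15.25; dissipated=1.012
Total dissipated: 1.163 μJ

Answer: 1.16 μJ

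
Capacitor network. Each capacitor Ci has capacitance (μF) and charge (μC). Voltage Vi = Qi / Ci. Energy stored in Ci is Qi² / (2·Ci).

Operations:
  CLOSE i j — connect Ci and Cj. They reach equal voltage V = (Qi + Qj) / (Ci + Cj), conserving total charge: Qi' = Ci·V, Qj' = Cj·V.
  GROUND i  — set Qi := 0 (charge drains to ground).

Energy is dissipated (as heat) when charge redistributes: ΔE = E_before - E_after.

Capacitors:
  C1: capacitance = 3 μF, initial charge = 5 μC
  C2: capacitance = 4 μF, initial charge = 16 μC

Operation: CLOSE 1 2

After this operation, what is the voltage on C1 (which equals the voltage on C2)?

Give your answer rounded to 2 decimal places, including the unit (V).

Initial: C1(3μF, Q=5μC, V=1.67V), C2(4μF, Q=16μC, V=4.00V)
Op 1: CLOSE 1-2: Q_total=21.00, C_total=7.00, V=3.00; Q1=9.00, Q2=12.00; dissipated=4.667

Answer: 3.00 V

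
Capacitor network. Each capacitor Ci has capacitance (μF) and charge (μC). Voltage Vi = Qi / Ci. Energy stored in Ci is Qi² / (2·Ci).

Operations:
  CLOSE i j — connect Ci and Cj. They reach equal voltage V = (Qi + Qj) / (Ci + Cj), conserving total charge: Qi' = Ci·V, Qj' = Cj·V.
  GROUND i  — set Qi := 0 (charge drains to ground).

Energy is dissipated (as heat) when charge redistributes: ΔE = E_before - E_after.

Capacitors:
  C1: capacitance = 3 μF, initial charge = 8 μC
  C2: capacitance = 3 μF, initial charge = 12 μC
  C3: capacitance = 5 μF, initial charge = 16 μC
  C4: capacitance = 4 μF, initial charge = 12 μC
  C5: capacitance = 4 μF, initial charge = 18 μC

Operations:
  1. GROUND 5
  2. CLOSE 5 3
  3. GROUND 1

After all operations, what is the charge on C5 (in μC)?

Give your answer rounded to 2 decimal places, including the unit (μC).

Initial: C1(3μF, Q=8μC, V=2.67V), C2(3μF, Q=12μC, V=4.00V), C3(5μF, Q=16μC, V=3.20V), C4(4μF, Q=12μC, V=3.00V), C5(4μF, Q=18μC, V=4.50V)
Op 1: GROUND 5: Q5=0; energy lost=40.500
Op 2: CLOSE 5-3: Q_total=16.00, C_total=9.00, V=1.78; Q5=7.11, Q3=8.89; dissipated=11.378
Op 3: GROUND 1: Q1=0; energy lost=10.667
Final charges: Q1=0.00, Q2=12.00, Q3=8.89, Q4=12.00, Q5=7.11

Answer: 7.11 μC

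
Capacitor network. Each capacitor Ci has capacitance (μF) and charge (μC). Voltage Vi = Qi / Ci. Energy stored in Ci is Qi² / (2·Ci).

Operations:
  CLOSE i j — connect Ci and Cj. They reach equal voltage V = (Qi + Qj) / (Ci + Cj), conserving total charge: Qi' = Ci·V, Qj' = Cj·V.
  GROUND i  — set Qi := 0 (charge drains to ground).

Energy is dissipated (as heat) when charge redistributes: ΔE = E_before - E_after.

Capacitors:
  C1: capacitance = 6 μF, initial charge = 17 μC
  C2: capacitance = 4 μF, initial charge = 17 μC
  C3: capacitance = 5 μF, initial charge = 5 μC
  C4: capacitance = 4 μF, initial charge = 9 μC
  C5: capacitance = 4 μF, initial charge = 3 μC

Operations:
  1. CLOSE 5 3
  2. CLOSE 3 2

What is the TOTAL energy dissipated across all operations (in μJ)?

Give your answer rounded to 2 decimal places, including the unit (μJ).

Answer: 12.62 μJ

Derivation:
Initial: C1(6μF, Q=17μC, V=2.83V), C2(4μF, Q=17μC, V=4.25V), C3(5μF, Q=5μC, V=1.00V), C4(4μF, Q=9μC, V=2.25V), C5(4μF, Q=3μC, V=0.75V)
Op 1: CLOSE 5-3: Q_total=8.00, C_total=9.00, V=0.89; Q5=3.56, Q3=4.44; dissipated=0.069
Op 2: CLOSE 3-2: Q_total=21.44, C_total=9.00, V=2.38; Q3=11.91, Q2=9.53; dissipated=12.552
Total dissipated: 12.622 μJ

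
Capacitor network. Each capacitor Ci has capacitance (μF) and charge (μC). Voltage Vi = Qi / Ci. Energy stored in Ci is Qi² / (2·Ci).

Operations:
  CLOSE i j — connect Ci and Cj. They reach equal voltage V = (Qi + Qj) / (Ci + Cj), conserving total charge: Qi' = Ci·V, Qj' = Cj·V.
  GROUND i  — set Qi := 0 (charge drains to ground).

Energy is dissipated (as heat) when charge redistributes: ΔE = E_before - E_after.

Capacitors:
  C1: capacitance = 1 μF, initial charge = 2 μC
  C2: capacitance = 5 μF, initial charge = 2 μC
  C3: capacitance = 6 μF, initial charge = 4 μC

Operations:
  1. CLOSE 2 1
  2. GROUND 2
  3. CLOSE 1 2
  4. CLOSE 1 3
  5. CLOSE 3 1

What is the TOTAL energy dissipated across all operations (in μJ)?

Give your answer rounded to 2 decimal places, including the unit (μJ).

Answer: 2.50 μJ

Derivation:
Initial: C1(1μF, Q=2μC, V=2.00V), C2(5μF, Q=2μC, V=0.40V), C3(6μF, Q=4μC, V=0.67V)
Op 1: CLOSE 2-1: Q_total=4.00, C_total=6.00, V=0.67; Q2=3.33, Q1=0.67; dissipated=1.067
Op 2: GROUND 2: Q2=0; energy lost=1.111
Op 3: CLOSE 1-2: Q_total=0.67, C_total=6.00, V=0.11; Q1=0.11, Q2=0.56; dissipated=0.185
Op 4: CLOSE 1-3: Q_total=4.11, C_total=7.00, V=0.59; Q1=0.59, Q3=3.52; dissipated=0.132
Op 5: CLOSE 3-1: Q_total=4.11, C_total=7.00, V=0.59; Q3=3.52, Q1=0.59; dissipated=0.000
Total dissipated: 2.495 μJ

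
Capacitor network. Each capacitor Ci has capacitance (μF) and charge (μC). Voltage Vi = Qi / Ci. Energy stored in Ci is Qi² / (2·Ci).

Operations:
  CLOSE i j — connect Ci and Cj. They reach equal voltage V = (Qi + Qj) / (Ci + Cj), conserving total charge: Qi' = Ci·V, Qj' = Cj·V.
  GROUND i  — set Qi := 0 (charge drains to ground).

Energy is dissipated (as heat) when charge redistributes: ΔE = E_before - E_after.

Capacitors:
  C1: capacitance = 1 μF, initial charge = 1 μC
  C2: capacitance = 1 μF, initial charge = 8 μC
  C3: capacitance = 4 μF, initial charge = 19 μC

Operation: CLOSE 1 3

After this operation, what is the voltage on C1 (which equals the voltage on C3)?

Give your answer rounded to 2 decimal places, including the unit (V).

Answer: 4.00 V

Derivation:
Initial: C1(1μF, Q=1μC, V=1.00V), C2(1μF, Q=8μC, V=8.00V), C3(4μF, Q=19μC, V=4.75V)
Op 1: CLOSE 1-3: Q_total=20.00, C_total=5.00, V=4.00; Q1=4.00, Q3=16.00; dissipated=5.625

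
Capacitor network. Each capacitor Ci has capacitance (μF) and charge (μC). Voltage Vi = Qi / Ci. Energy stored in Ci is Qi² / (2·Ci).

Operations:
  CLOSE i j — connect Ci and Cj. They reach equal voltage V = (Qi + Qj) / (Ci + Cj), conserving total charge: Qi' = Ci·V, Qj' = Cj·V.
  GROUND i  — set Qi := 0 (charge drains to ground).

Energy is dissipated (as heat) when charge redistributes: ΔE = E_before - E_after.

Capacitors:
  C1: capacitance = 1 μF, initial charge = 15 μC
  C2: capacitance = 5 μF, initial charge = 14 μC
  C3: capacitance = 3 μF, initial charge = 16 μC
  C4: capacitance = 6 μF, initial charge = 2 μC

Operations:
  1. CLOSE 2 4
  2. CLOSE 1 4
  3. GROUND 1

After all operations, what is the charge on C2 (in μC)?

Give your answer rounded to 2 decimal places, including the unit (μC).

Initial: C1(1μF, Q=15μC, V=15.00V), C2(5μF, Q=14μC, V=2.80V), C3(3μF, Q=16μC, V=5.33V), C4(6μF, Q=2μC, V=0.33V)
Op 1: CLOSE 2-4: Q_total=16.00, C_total=11.00, V=1.45; Q2=7.27, Q4=8.73; dissipated=8.297
Op 2: CLOSE 1-4: Q_total=23.73, C_total=7.00, V=3.39; Q1=3.39, Q4=20.34; dissipated=78.634
Op 3: GROUND 1: Q1=0; energy lost=5.745
Final charges: Q1=0.00, Q2=7.27, Q3=16.00, Q4=20.34

Answer: 7.27 μC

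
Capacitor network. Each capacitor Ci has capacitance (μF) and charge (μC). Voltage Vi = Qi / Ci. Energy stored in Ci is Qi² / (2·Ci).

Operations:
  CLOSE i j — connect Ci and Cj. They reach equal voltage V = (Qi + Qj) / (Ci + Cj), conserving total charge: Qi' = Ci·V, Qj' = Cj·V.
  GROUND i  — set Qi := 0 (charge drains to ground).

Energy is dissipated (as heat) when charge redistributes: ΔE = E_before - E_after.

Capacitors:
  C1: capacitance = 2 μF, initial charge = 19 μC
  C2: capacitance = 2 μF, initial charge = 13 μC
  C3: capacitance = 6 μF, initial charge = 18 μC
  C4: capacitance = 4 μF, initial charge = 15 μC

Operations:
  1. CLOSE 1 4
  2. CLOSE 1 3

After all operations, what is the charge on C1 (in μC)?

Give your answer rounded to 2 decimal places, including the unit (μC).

Initial: C1(2μF, Q=19μC, V=9.50V), C2(2μF, Q=13μC, V=6.50V), C3(6μF, Q=18μC, V=3.00V), C4(4μF, Q=15μC, V=3.75V)
Op 1: CLOSE 1-4: Q_total=34.00, C_total=6.00, V=5.67; Q1=11.33, Q4=22.67; dissipated=22.042
Op 2: CLOSE 1-3: Q_total=29.33, C_total=8.00, V=3.67; Q1=7.33, Q3=22.00; dissipated=5.333
Final charges: Q1=7.33, Q2=13.00, Q3=22.00, Q4=22.67

Answer: 7.33 μC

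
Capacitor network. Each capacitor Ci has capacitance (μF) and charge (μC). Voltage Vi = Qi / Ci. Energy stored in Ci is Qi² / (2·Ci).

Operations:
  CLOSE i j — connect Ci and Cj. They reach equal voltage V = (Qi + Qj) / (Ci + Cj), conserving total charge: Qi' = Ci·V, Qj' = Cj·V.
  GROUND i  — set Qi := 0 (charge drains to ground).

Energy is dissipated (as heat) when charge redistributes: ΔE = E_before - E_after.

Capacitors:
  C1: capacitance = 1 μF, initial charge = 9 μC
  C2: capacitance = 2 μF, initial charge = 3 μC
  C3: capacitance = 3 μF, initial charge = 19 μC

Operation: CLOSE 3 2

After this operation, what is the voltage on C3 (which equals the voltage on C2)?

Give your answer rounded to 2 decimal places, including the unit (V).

Initial: C1(1μF, Q=9μC, V=9.00V), C2(2μF, Q=3μC, V=1.50V), C3(3μF, Q=19μC, V=6.33V)
Op 1: CLOSE 3-2: Q_total=22.00, C_total=5.00, V=4.40; Q3=13.20, Q2=8.80; dissipated=14.017

Answer: 4.40 V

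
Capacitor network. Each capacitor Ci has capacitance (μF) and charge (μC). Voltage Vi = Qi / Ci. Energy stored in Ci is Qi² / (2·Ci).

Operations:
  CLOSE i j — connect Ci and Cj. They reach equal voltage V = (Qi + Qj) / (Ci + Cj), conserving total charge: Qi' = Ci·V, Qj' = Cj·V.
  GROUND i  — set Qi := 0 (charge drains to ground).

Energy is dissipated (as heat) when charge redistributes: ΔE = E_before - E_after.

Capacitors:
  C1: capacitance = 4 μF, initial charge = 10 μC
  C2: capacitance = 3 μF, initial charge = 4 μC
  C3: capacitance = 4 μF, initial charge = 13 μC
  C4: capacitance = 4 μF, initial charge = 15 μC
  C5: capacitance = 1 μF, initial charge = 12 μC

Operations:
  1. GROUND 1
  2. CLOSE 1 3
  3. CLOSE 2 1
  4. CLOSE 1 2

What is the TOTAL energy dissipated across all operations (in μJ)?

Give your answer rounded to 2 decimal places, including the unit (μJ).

Answer: 23.14 μJ

Derivation:
Initial: C1(4μF, Q=10μC, V=2.50V), C2(3μF, Q=4μC, V=1.33V), C3(4μF, Q=13μC, V=3.25V), C4(4μF, Q=15μC, V=3.75V), C5(1μF, Q=12μC, V=12.00V)
Op 1: GROUND 1: Q1=0; energy lost=12.500
Op 2: CLOSE 1-3: Q_total=13.00, C_total=8.00, V=1.62; Q1=6.50, Q3=6.50; dissipated=10.562
Op 3: CLOSE 2-1: Q_total=10.50, C_total=7.00, V=1.50; Q2=4.50, Q1=6.00; dissipated=0.073
Op 4: CLOSE 1-2: Q_total=10.50, C_total=7.00, V=1.50; Q1=6.00, Q2=4.50; dissipated=0.000
Total dissipated: 23.135 μJ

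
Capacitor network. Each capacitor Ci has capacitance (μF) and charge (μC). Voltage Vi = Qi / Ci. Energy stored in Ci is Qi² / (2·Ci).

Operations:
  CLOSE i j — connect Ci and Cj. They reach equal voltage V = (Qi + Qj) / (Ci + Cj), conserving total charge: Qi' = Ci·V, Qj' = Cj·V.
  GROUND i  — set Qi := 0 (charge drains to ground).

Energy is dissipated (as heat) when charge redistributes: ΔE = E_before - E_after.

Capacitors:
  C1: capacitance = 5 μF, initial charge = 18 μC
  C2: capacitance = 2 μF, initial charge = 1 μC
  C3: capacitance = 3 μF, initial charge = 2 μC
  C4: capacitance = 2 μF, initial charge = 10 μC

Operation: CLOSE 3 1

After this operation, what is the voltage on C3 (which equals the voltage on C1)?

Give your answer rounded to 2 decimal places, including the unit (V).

Initial: C1(5μF, Q=18μC, V=3.60V), C2(2μF, Q=1μC, V=0.50V), C3(3μF, Q=2μC, V=0.67V), C4(2μF, Q=10μC, V=5.00V)
Op 1: CLOSE 3-1: Q_total=20.00, C_total=8.00, V=2.50; Q3=7.50, Q1=12.50; dissipated=8.067

Answer: 2.50 V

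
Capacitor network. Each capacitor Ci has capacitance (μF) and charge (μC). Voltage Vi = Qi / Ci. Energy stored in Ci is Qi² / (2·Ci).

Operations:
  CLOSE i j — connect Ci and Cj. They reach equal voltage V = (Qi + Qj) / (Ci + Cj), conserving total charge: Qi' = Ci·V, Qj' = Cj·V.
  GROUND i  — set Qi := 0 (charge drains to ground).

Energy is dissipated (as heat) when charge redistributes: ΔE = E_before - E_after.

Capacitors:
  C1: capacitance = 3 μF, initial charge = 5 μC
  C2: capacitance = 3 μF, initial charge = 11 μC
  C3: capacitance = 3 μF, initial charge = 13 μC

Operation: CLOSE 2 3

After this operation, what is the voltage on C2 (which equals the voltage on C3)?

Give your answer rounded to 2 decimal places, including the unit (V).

Initial: C1(3μF, Q=5μC, V=1.67V), C2(3μF, Q=11μC, V=3.67V), C3(3μF, Q=13μC, V=4.33V)
Op 1: CLOSE 2-3: Q_total=24.00, C_total=6.00, V=4.00; Q2=12.00, Q3=12.00; dissipated=0.333

Answer: 4.00 V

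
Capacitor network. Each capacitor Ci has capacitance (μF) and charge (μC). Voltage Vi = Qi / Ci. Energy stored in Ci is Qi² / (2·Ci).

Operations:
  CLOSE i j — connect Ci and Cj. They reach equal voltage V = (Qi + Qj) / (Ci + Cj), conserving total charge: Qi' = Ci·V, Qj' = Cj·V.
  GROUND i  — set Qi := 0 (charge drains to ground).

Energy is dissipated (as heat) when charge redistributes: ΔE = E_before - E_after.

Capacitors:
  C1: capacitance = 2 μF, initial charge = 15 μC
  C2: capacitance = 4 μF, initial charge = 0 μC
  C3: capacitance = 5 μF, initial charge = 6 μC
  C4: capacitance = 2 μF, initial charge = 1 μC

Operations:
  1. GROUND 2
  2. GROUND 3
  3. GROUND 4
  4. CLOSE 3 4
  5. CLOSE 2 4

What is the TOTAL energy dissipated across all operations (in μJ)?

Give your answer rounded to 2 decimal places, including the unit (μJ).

Answer: 3.85 μJ

Derivation:
Initial: C1(2μF, Q=15μC, V=7.50V), C2(4μF, Q=0μC, V=0.00V), C3(5μF, Q=6μC, V=1.20V), C4(2μF, Q=1μC, V=0.50V)
Op 1: GROUND 2: Q2=0; energy lost=0.000
Op 2: GROUND 3: Q3=0; energy lost=3.600
Op 3: GROUND 4: Q4=0; energy lost=0.250
Op 4: CLOSE 3-4: Q_total=0.00, C_total=7.00, V=0.00; Q3=0.00, Q4=0.00; dissipated=0.000
Op 5: CLOSE 2-4: Q_total=0.00, C_total=6.00, V=0.00; Q2=0.00, Q4=0.00; dissipated=0.000
Total dissipated: 3.850 μJ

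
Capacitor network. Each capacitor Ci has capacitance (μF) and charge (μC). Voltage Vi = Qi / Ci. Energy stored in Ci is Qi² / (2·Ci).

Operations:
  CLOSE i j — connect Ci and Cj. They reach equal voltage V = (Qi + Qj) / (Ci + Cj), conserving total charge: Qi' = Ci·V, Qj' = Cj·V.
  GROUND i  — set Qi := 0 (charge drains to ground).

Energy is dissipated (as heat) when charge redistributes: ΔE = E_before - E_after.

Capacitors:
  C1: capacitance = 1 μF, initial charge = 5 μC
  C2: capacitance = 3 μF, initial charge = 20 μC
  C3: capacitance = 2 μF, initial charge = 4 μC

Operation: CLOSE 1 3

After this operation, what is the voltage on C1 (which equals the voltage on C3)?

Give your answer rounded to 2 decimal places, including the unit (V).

Answer: 3.00 V

Derivation:
Initial: C1(1μF, Q=5μC, V=5.00V), C2(3μF, Q=20μC, V=6.67V), C3(2μF, Q=4μC, V=2.00V)
Op 1: CLOSE 1-3: Q_total=9.00, C_total=3.00, V=3.00; Q1=3.00, Q3=6.00; dissipated=3.000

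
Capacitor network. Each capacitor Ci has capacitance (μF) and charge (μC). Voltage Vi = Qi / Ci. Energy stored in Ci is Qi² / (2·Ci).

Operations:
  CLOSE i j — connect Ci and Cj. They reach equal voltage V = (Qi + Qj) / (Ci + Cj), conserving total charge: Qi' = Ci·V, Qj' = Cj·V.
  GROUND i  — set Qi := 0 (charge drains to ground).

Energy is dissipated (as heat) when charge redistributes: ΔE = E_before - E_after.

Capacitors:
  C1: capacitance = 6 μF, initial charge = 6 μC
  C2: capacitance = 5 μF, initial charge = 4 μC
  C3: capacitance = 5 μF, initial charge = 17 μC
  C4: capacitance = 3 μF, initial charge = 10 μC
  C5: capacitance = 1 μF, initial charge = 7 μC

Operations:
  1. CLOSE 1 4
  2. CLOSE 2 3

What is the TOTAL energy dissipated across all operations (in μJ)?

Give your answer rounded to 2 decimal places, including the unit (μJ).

Answer: 13.89 μJ

Derivation:
Initial: C1(6μF, Q=6μC, V=1.00V), C2(5μF, Q=4μC, V=0.80V), C3(5μF, Q=17μC, V=3.40V), C4(3μF, Q=10μC, V=3.33V), C5(1μF, Q=7μC, V=7.00V)
Op 1: CLOSE 1-4: Q_total=16.00, C_total=9.00, V=1.78; Q1=10.67, Q4=5.33; dissipated=5.444
Op 2: CLOSE 2-3: Q_total=21.00, C_total=10.00, V=2.10; Q2=10.50, Q3=10.50; dissipated=8.450
Total dissipated: 13.894 μJ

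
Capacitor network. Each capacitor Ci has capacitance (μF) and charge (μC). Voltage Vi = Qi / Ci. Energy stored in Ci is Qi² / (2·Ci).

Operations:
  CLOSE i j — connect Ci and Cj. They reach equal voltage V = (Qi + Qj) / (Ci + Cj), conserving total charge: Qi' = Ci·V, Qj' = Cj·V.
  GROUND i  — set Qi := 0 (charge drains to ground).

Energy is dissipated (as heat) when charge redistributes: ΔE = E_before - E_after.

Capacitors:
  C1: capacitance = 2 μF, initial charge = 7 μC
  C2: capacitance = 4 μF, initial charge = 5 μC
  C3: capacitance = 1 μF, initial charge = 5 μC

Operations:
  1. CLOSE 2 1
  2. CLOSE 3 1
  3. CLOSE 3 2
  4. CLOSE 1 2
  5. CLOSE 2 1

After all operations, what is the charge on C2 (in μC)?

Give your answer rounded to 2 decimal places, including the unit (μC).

Answer: 9.87 μC

Derivation:
Initial: C1(2μF, Q=7μC, V=3.50V), C2(4μF, Q=5μC, V=1.25V), C3(1μF, Q=5μC, V=5.00V)
Op 1: CLOSE 2-1: Q_total=12.00, C_total=6.00, V=2.00; Q2=8.00, Q1=4.00; dissipated=3.375
Op 2: CLOSE 3-1: Q_total=9.00, C_total=3.00, V=3.00; Q3=3.00, Q1=6.00; dissipated=3.000
Op 3: CLOSE 3-2: Q_total=11.00, C_total=5.00, V=2.20; Q3=2.20, Q2=8.80; dissipated=0.400
Op 4: CLOSE 1-2: Q_total=14.80, C_total=6.00, V=2.47; Q1=4.93, Q2=9.87; dissipated=0.427
Op 5: CLOSE 2-1: Q_total=14.80, C_total=6.00, V=2.47; Q2=9.87, Q1=4.93; dissipated=0.000
Final charges: Q1=4.93, Q2=9.87, Q3=2.20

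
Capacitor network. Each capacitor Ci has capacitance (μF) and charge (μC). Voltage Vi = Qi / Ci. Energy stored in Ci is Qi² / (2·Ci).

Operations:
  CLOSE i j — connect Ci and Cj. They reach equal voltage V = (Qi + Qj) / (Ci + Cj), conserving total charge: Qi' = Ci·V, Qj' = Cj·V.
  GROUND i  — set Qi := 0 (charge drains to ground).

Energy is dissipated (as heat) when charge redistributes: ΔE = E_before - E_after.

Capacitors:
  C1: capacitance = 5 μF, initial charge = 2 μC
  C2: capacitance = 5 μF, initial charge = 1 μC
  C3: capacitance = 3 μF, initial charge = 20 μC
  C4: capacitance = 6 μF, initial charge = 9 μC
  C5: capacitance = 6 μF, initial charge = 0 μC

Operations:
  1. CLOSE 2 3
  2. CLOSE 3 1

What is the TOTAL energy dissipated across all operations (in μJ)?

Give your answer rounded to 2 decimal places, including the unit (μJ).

Answer: 43.85 μJ

Derivation:
Initial: C1(5μF, Q=2μC, V=0.40V), C2(5μF, Q=1μC, V=0.20V), C3(3μF, Q=20μC, V=6.67V), C4(6μF, Q=9μC, V=1.50V), C5(6μF, Q=0μC, V=0.00V)
Op 1: CLOSE 2-3: Q_total=21.00, C_total=8.00, V=2.62; Q2=13.12, Q3=7.88; dissipated=39.204
Op 2: CLOSE 3-1: Q_total=9.88, C_total=8.00, V=1.23; Q3=3.70, Q1=6.17; dissipated=4.641
Total dissipated: 43.845 μJ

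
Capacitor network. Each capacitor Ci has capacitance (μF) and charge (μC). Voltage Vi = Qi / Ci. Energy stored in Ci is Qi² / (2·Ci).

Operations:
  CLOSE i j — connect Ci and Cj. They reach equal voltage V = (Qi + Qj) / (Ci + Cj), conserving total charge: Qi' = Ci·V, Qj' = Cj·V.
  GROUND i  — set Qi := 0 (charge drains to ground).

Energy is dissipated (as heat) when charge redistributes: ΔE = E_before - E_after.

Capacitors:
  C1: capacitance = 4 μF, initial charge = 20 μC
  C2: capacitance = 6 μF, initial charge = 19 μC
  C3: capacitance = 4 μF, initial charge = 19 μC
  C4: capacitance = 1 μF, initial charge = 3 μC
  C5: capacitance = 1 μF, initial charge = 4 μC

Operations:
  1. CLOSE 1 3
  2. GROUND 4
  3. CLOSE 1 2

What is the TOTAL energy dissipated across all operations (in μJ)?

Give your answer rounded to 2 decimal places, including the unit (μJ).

Initial: C1(4μF, Q=20μC, V=5.00V), C2(6μF, Q=19μC, V=3.17V), C3(4μF, Q=19μC, V=4.75V), C4(1μF, Q=3μC, V=3.00V), C5(1μF, Q=4μC, V=4.00V)
Op 1: CLOSE 1-3: Q_total=39.00, C_total=8.00, V=4.88; Q1=19.50, Q3=19.50; dissipated=0.062
Op 2: GROUND 4: Q4=0; energy lost=4.500
Op 3: CLOSE 1-2: Q_total=38.50, C_total=10.00, V=3.85; Q1=15.40, Q2=23.10; dissipated=3.502
Total dissipated: 8.065 μJ

Answer: 8.06 μJ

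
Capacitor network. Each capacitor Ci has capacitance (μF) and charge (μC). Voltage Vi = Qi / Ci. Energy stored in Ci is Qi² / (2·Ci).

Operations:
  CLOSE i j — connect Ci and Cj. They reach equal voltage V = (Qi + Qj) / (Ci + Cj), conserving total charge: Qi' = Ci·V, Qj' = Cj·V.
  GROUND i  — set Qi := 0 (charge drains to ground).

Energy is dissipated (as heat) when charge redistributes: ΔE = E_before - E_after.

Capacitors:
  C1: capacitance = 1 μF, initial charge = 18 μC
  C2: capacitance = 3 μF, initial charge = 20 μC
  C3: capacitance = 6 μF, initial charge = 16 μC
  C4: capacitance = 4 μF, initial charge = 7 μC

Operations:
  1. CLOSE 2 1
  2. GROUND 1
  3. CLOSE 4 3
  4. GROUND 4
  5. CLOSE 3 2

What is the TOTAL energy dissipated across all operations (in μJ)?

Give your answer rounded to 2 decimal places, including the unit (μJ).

Initial: C1(1μF, Q=18μC, V=18.00V), C2(3μF, Q=20μC, V=6.67V), C3(6μF, Q=16μC, V=2.67V), C4(4μF, Q=7μC, V=1.75V)
Op 1: CLOSE 2-1: Q_total=38.00, C_total=4.00, V=9.50; Q2=28.50, Q1=9.50; dissipated=48.167
Op 2: GROUND 1: Q1=0; energy lost=45.125
Op 3: CLOSE 4-3: Q_total=23.00, C_total=10.00, V=2.30; Q4=9.20, Q3=13.80; dissipated=1.008
Op 4: GROUND 4: Q4=0; energy lost=10.580
Op 5: CLOSE 3-2: Q_total=42.30, C_total=9.00, V=4.70; Q3=28.20, Q2=14.10; dissipated=51.840
Total dissipated: 156.720 μJ

Answer: 156.72 μJ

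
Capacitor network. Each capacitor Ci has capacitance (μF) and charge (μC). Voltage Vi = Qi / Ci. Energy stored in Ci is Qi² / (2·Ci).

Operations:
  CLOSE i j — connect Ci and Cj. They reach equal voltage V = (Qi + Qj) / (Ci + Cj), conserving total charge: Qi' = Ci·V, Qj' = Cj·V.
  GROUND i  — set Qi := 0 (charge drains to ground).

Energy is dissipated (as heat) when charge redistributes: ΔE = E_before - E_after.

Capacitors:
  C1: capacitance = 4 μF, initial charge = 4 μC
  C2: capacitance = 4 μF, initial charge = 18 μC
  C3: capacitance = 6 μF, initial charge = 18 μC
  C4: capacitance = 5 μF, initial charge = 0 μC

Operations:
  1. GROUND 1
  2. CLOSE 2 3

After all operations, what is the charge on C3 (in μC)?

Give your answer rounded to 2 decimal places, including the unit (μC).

Initial: C1(4μF, Q=4μC, V=1.00V), C2(4μF, Q=18μC, V=4.50V), C3(6μF, Q=18μC, V=3.00V), C4(5μF, Q=0μC, V=0.00V)
Op 1: GROUND 1: Q1=0; energy lost=2.000
Op 2: CLOSE 2-3: Q_total=36.00, C_total=10.00, V=3.60; Q2=14.40, Q3=21.60; dissipated=2.700
Final charges: Q1=0.00, Q2=14.40, Q3=21.60, Q4=0.00

Answer: 21.60 μC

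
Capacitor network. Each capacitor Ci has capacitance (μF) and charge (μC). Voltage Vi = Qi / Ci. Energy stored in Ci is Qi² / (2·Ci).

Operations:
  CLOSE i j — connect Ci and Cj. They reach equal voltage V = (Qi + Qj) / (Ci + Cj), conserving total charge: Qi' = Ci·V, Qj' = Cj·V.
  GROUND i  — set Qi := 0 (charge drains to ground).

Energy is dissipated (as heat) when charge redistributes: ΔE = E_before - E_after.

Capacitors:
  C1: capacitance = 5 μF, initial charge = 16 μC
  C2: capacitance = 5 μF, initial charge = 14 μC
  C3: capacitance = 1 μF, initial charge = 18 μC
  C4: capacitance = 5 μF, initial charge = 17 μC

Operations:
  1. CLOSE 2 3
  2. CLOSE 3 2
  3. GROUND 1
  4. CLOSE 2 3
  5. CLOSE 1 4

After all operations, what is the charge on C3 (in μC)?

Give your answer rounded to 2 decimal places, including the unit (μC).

Answer: 5.33 μC

Derivation:
Initial: C1(5μF, Q=16μC, V=3.20V), C2(5μF, Q=14μC, V=2.80V), C3(1μF, Q=18μC, V=18.00V), C4(5μF, Q=17μC, V=3.40V)
Op 1: CLOSE 2-3: Q_total=32.00, C_total=6.00, V=5.33; Q2=26.67, Q3=5.33; dissipated=96.267
Op 2: CLOSE 3-2: Q_total=32.00, C_total=6.00, V=5.33; Q3=5.33, Q2=26.67; dissipated=0.000
Op 3: GROUND 1: Q1=0; energy lost=25.600
Op 4: CLOSE 2-3: Q_total=32.00, C_total=6.00, V=5.33; Q2=26.67, Q3=5.33; dissipated=0.000
Op 5: CLOSE 1-4: Q_total=17.00, C_total=10.00, V=1.70; Q1=8.50, Q4=8.50; dissipated=14.450
Final charges: Q1=8.50, Q2=26.67, Q3=5.33, Q4=8.50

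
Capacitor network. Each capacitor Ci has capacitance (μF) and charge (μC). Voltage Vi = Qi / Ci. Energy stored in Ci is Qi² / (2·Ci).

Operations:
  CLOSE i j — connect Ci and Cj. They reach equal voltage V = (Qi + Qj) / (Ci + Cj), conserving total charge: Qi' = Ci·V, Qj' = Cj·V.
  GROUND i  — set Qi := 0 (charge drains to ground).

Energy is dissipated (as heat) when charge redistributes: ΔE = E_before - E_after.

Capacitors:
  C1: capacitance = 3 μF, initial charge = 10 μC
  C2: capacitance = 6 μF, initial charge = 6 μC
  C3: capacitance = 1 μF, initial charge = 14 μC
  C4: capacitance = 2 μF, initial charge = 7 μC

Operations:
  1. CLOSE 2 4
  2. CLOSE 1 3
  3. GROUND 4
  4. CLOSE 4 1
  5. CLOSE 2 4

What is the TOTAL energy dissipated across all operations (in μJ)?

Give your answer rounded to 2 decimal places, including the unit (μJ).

Initial: C1(3μF, Q=10μC, V=3.33V), C2(6μF, Q=6μC, V=1.00V), C3(1μF, Q=14μC, V=14.00V), C4(2μF, Q=7μC, V=3.50V)
Op 1: CLOSE 2-4: Q_total=13.00, C_total=8.00, V=1.62; Q2=9.75, Q4=3.25; dissipated=4.688
Op 2: CLOSE 1-3: Q_total=24.00, C_total=4.00, V=6.00; Q1=18.00, Q3=6.00; dissipated=42.667
Op 3: GROUND 4: Q4=0; energy lost=2.641
Op 4: CLOSE 4-1: Q_total=18.00, C_total=5.00, V=3.60; Q4=7.20, Q1=10.80; dissipated=21.600
Op 5: CLOSE 2-4: Q_total=16.95, C_total=8.00, V=2.12; Q2=12.71, Q4=4.24; dissipated=2.925
Total dissipated: 74.520 μJ

Answer: 74.52 μJ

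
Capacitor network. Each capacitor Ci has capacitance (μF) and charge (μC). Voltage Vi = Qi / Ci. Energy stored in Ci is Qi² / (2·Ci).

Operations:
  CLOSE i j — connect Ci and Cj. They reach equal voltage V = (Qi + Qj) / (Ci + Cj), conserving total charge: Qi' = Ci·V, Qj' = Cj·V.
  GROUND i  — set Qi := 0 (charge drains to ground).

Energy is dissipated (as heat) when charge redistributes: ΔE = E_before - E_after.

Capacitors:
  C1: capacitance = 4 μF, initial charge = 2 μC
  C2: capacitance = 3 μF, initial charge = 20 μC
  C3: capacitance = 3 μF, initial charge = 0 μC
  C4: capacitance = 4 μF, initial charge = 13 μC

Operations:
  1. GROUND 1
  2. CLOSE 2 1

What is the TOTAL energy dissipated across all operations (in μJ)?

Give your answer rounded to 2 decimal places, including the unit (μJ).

Answer: 38.60 μJ

Derivation:
Initial: C1(4μF, Q=2μC, V=0.50V), C2(3μF, Q=20μC, V=6.67V), C3(3μF, Q=0μC, V=0.00V), C4(4μF, Q=13μC, V=3.25V)
Op 1: GROUND 1: Q1=0; energy lost=0.500
Op 2: CLOSE 2-1: Q_total=20.00, C_total=7.00, V=2.86; Q2=8.57, Q1=11.43; dissipated=38.095
Total dissipated: 38.595 μJ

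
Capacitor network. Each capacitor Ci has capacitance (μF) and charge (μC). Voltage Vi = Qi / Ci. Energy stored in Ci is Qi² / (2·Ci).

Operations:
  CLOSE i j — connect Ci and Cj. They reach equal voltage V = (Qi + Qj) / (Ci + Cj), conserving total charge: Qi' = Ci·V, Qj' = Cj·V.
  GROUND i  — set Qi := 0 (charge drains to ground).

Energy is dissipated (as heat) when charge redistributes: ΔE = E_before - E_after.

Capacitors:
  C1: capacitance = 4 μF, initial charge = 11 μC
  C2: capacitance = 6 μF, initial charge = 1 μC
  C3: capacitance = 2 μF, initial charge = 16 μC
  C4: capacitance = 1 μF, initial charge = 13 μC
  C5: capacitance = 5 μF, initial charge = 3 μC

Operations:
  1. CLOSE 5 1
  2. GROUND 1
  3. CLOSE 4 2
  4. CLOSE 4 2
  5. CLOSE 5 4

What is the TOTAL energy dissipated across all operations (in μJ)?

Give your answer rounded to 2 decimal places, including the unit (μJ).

Answer: 80.64 μJ

Derivation:
Initial: C1(4μF, Q=11μC, V=2.75V), C2(6μF, Q=1μC, V=0.17V), C3(2μF, Q=16μC, V=8.00V), C4(1μF, Q=13μC, V=13.00V), C5(5μF, Q=3μC, V=0.60V)
Op 1: CLOSE 5-1: Q_total=14.00, C_total=9.00, V=1.56; Q5=7.78, Q1=6.22; dissipated=5.136
Op 2: GROUND 1: Q1=0; energy lost=4.840
Op 3: CLOSE 4-2: Q_total=14.00, C_total=7.00, V=2.00; Q4=2.00, Q2=12.00; dissipated=70.583
Op 4: CLOSE 4-2: Q_total=14.00, C_total=7.00, V=2.00; Q4=2.00, Q2=12.00; dissipated=0.000
Op 5: CLOSE 5-4: Q_total=9.78, C_total=6.00, V=1.63; Q5=8.15, Q4=1.63; dissipated=0.082
Total dissipated: 80.641 μJ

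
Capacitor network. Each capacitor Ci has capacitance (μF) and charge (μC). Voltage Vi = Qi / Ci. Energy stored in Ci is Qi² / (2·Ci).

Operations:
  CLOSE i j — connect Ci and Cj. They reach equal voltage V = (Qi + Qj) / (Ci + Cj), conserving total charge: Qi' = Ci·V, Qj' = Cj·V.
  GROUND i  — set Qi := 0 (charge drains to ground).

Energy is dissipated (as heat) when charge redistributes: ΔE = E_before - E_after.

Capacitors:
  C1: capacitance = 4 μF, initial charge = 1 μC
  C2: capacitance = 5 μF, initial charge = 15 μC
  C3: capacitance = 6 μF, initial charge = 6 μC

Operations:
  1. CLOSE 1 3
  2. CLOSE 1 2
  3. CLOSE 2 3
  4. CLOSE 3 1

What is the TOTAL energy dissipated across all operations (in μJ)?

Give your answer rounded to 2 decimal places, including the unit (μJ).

Initial: C1(4μF, Q=1μC, V=0.25V), C2(5μF, Q=15μC, V=3.00V), C3(6μF, Q=6μC, V=1.00V)
Op 1: CLOSE 1-3: Q_total=7.00, C_total=10.00, V=0.70; Q1=2.80, Q3=4.20; dissipated=0.675
Op 2: CLOSE 1-2: Q_total=17.80, C_total=9.00, V=1.98; Q1=7.91, Q2=9.89; dissipated=5.878
Op 3: CLOSE 2-3: Q_total=14.09, C_total=11.00, V=1.28; Q2=6.40, Q3=7.68; dissipated=2.226
Op 4: CLOSE 3-1: Q_total=15.60, C_total=10.00, V=1.56; Q3=9.36, Q1=6.24; dissipated=0.583
Total dissipated: 9.362 μJ

Answer: 9.36 μJ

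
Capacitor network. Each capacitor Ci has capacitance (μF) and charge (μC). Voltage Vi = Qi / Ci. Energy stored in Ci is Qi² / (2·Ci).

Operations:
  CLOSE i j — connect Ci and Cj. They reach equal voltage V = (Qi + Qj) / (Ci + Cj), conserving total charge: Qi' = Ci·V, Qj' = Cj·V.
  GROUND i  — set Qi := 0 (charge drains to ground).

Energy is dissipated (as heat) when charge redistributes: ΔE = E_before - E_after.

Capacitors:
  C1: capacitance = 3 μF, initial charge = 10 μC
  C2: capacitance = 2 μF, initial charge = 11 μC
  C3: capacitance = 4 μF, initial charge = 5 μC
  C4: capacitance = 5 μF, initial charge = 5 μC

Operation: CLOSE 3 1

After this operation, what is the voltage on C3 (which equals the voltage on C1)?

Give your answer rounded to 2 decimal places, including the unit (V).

Initial: C1(3μF, Q=10μC, V=3.33V), C2(2μF, Q=11μC, V=5.50V), C3(4μF, Q=5μC, V=1.25V), C4(5μF, Q=5μC, V=1.00V)
Op 1: CLOSE 3-1: Q_total=15.00, C_total=7.00, V=2.14; Q3=8.57, Q1=6.43; dissipated=3.720

Answer: 2.14 V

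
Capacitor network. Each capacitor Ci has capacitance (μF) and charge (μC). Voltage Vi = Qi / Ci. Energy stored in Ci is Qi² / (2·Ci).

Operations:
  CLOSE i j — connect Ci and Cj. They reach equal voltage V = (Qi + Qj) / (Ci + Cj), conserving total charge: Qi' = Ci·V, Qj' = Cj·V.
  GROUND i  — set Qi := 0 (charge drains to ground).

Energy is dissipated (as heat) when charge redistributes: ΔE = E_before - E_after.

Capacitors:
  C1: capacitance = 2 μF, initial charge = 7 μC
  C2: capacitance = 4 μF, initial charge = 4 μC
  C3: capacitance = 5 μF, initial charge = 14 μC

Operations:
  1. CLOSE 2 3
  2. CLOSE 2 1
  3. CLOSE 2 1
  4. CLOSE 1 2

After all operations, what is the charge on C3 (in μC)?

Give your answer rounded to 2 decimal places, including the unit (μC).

Initial: C1(2μF, Q=7μC, V=3.50V), C2(4μF, Q=4μC, V=1.00V), C3(5μF, Q=14μC, V=2.80V)
Op 1: CLOSE 2-3: Q_total=18.00, C_total=9.00, V=2.00; Q2=8.00, Q3=10.00; dissipated=3.600
Op 2: CLOSE 2-1: Q_total=15.00, C_total=6.00, V=2.50; Q2=10.00, Q1=5.00; dissipated=1.500
Op 3: CLOSE 2-1: Q_total=15.00, C_total=6.00, V=2.50; Q2=10.00, Q1=5.00; dissipated=0.000
Op 4: CLOSE 1-2: Q_total=15.00, C_total=6.00, V=2.50; Q1=5.00, Q2=10.00; dissipated=0.000
Final charges: Q1=5.00, Q2=10.00, Q3=10.00

Answer: 10.00 μC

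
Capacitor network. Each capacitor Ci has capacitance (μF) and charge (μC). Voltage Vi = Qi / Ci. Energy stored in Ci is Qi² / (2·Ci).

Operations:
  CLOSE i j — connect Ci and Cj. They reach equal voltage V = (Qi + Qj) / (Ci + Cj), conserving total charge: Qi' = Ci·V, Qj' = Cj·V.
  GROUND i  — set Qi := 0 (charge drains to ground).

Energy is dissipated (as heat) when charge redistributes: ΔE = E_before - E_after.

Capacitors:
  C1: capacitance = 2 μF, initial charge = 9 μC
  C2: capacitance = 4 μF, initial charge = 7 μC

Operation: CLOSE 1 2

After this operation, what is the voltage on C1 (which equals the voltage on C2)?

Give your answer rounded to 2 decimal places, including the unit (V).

Answer: 2.67 V

Derivation:
Initial: C1(2μF, Q=9μC, V=4.50V), C2(4μF, Q=7μC, V=1.75V)
Op 1: CLOSE 1-2: Q_total=16.00, C_total=6.00, V=2.67; Q1=5.33, Q2=10.67; dissipated=5.042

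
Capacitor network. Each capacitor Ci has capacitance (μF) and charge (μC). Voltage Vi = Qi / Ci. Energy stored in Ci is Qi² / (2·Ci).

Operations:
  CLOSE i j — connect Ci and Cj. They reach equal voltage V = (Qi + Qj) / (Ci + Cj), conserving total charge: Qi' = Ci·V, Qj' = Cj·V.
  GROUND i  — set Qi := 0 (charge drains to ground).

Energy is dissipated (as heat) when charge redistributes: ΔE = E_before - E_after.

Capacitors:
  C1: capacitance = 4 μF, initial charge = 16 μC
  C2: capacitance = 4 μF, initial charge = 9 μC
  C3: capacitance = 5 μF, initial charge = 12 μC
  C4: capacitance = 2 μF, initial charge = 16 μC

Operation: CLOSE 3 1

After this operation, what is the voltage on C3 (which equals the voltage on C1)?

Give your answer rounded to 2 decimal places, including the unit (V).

Answer: 3.11 V

Derivation:
Initial: C1(4μF, Q=16μC, V=4.00V), C2(4μF, Q=9μC, V=2.25V), C3(5μF, Q=12μC, V=2.40V), C4(2μF, Q=16μC, V=8.00V)
Op 1: CLOSE 3-1: Q_total=28.00, C_total=9.00, V=3.11; Q3=15.56, Q1=12.44; dissipated=2.844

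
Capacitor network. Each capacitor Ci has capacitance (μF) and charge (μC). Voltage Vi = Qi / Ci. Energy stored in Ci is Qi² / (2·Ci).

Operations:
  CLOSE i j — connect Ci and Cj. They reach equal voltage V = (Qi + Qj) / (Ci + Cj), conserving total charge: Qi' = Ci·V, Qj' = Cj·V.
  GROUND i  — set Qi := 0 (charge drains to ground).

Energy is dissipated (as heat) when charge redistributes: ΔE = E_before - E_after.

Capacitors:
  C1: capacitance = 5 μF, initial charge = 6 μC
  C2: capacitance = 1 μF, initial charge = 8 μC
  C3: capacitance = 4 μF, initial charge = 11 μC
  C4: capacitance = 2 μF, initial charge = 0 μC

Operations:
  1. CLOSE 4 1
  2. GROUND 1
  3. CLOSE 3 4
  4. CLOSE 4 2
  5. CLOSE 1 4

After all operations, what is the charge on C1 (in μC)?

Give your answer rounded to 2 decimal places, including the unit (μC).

Answer: 5.83 μC

Derivation:
Initial: C1(5μF, Q=6μC, V=1.20V), C2(1μF, Q=8μC, V=8.00V), C3(4μF, Q=11μC, V=2.75V), C4(2μF, Q=0μC, V=0.00V)
Op 1: CLOSE 4-1: Q_total=6.00, C_total=7.00, V=0.86; Q4=1.71, Q1=4.29; dissipated=1.029
Op 2: GROUND 1: Q1=0; energy lost=1.837
Op 3: CLOSE 3-4: Q_total=12.71, C_total=6.00, V=2.12; Q3=8.48, Q4=4.24; dissipated=2.389
Op 4: CLOSE 4-2: Q_total=12.24, C_total=3.00, V=4.08; Q4=8.16, Q2=4.08; dissipated=11.529
Op 5: CLOSE 1-4: Q_total=8.16, C_total=7.00, V=1.17; Q1=5.83, Q4=2.33; dissipated=11.887
Final charges: Q1=5.83, Q2=4.08, Q3=8.48, Q4=2.33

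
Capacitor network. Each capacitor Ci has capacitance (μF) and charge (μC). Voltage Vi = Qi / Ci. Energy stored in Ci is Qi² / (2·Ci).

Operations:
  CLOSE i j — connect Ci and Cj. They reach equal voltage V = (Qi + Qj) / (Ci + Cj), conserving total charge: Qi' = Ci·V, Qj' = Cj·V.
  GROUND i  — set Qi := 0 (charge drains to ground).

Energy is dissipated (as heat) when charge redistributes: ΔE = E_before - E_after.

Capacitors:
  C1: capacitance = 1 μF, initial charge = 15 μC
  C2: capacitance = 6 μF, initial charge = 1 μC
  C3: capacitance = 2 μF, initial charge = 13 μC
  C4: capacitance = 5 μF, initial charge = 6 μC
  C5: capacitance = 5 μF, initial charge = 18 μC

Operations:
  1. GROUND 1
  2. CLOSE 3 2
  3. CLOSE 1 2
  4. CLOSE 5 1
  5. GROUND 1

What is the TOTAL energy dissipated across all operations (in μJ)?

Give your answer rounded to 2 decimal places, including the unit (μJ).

Initial: C1(1μF, Q=15μC, V=15.00V), C2(6μF, Q=1μC, V=0.17V), C3(2μF, Q=13μC, V=6.50V), C4(5μF, Q=6μC, V=1.20V), C5(5μF, Q=18μC, V=3.60V)
Op 1: GROUND 1: Q1=0; energy lost=112.500
Op 2: CLOSE 3-2: Q_total=14.00, C_total=8.00, V=1.75; Q3=3.50, Q2=10.50; dissipated=30.083
Op 3: CLOSE 1-2: Q_total=10.50, C_total=7.00, V=1.50; Q1=1.50, Q2=9.00; dissipated=1.312
Op 4: CLOSE 5-1: Q_total=19.50, C_total=6.00, V=3.25; Q5=16.25, Q1=3.25; dissipated=1.837
Op 5: GROUND 1: Q1=0; energy lost=5.281
Total dissipated: 151.015 μJ

Answer: 151.01 μJ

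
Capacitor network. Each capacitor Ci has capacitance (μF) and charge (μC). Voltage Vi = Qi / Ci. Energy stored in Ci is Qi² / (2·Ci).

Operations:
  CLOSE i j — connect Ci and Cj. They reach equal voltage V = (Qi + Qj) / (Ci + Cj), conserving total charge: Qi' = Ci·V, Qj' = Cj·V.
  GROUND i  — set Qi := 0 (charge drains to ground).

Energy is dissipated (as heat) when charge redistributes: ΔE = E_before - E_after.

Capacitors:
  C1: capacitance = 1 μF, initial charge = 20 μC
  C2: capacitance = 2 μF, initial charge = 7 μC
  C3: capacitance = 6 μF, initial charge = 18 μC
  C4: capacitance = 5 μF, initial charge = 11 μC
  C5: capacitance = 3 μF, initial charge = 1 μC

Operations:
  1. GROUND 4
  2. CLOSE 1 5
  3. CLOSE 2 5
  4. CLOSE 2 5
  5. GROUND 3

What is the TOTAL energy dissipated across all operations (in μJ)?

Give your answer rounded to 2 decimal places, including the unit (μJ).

Answer: 185.98 μJ

Derivation:
Initial: C1(1μF, Q=20μC, V=20.00V), C2(2μF, Q=7μC, V=3.50V), C3(6μF, Q=18μC, V=3.00V), C4(5μF, Q=11μC, V=2.20V), C5(3μF, Q=1μC, V=0.33V)
Op 1: GROUND 4: Q4=0; energy lost=12.100
Op 2: CLOSE 1-5: Q_total=21.00, C_total=4.00, V=5.25; Q1=5.25, Q5=15.75; dissipated=145.042
Op 3: CLOSE 2-5: Q_total=22.75, C_total=5.00, V=4.55; Q2=9.10, Q5=13.65; dissipated=1.837
Op 4: CLOSE 2-5: Q_total=22.75, C_total=5.00, V=4.55; Q2=9.10, Q5=13.65; dissipated=0.000
Op 5: GROUND 3: Q3=0; energy lost=27.000
Total dissipated: 185.979 μJ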